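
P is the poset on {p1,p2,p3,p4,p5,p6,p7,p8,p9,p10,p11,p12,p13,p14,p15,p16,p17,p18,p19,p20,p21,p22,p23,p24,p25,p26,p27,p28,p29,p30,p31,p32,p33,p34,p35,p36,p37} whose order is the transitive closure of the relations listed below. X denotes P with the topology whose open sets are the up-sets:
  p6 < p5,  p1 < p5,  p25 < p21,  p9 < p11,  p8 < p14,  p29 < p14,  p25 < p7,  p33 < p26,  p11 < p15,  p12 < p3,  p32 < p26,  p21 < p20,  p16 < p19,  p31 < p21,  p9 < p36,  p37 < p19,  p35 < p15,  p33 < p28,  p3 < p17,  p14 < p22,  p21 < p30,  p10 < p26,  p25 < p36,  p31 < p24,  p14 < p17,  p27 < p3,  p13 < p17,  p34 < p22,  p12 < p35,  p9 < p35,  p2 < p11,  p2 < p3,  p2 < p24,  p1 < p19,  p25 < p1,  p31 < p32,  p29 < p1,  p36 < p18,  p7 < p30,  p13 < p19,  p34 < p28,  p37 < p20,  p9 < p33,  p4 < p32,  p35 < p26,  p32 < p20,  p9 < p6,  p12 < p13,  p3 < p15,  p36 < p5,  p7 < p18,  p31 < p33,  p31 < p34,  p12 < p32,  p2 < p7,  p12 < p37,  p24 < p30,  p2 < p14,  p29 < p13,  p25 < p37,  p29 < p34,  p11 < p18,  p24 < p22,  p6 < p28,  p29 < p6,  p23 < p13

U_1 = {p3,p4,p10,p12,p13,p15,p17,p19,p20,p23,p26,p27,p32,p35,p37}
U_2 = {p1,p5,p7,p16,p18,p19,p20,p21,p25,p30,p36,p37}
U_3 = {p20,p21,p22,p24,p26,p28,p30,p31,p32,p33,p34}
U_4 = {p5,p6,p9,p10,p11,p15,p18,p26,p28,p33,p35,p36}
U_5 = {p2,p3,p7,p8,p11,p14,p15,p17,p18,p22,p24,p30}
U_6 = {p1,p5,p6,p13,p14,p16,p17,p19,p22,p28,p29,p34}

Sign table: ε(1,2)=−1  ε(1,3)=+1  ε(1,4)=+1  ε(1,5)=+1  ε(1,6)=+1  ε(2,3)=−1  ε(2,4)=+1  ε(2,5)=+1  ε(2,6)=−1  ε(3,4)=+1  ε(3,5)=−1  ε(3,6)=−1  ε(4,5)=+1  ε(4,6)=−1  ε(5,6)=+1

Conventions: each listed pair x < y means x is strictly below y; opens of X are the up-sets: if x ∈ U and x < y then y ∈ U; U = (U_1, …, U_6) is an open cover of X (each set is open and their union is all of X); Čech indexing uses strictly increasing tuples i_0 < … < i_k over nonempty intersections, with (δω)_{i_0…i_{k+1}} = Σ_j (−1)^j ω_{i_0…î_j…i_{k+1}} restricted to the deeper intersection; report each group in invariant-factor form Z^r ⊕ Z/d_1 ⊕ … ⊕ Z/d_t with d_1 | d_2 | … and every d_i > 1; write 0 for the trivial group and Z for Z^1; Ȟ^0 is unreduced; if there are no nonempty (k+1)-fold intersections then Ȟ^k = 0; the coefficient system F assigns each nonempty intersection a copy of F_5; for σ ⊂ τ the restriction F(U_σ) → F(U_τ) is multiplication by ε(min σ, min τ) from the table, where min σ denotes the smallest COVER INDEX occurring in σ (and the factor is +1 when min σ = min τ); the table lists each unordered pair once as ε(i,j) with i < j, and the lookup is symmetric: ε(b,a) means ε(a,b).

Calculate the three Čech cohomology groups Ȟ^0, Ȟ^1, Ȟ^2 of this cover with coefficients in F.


nerve of the cover:
  U12={p19,p20,p37} U13={p20,p26,p32} U14={p10,p15,p26,p35} U15={p3,p15,p17} U16={p13,p17,p19} U23={p20,p21,p30} U24={p5,p18,p36} U25={p7,p18,p30} U26={p1,p5,p16,p19} U34={p26,p28,p33} U35={p22,p24,p30} U36={p22,p28,p34} U45={p11,p15,p18} U46={p5,p6,p28} U56={p14,p17,p22}
  U123={p20} U126={p19} U134={p26} U145={p15} U156={p17} U235={p30} U245={p18} U246={p5} U346={p28} U356={p22}
C dims 6,15,10; δ0: rk_F5 6; δ1: rk_F5 9
Ȟ^0 = (6 − 6) − 0 = 0, so Ȟ^0 ≅ 0
Ȟ^1 = (15 − 9) − 6 = 0, so Ȟ^1 ≅ 0
Ȟ^2 = (10 − 0) − 9 = 1, so Ȟ^2 ≅ Z/5

Ȟ^0 ≅ 0, Ȟ^1 ≅ 0, Ȟ^2 ≅ Z/5


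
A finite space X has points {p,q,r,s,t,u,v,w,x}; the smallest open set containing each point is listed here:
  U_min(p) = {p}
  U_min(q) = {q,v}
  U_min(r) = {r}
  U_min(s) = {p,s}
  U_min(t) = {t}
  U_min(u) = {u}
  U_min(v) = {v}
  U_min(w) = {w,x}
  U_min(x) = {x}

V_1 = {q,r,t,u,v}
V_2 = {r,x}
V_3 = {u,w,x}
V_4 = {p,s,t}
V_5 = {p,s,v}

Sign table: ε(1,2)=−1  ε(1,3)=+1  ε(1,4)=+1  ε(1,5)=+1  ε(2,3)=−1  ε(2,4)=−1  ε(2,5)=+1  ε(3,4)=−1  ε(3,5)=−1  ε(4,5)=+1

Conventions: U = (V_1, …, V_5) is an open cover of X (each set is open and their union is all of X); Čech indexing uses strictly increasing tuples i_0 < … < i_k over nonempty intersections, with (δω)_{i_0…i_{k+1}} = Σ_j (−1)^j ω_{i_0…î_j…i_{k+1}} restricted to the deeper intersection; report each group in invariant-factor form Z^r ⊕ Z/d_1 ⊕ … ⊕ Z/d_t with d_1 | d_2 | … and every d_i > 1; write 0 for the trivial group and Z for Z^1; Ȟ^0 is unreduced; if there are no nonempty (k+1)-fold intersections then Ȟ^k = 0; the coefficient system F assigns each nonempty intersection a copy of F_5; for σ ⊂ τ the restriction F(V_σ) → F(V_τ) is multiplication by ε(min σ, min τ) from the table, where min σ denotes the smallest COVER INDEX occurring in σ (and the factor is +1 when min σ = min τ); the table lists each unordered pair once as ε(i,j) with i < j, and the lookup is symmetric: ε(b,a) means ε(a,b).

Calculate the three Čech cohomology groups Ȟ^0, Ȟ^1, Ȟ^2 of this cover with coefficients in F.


Ȟ^0 = Z/5, Ȟ^1 = Z/5 ⊕ Z/5 and Ȟ^2 = 0

cover nerve:
  V12={r} V13={u} V14={t} V15={v} V23={x} V45={p,s}
C dims 5,6; δ0: rk_F5 4
Ȟ^0: (5−4)−0=1 ⇒ Z/5
Ȟ^1: (6−0)−4=2 ⇒ Z/5 ⊕ Z/5
Ȟ^2: (0−0)−0=0 ⇒ 0


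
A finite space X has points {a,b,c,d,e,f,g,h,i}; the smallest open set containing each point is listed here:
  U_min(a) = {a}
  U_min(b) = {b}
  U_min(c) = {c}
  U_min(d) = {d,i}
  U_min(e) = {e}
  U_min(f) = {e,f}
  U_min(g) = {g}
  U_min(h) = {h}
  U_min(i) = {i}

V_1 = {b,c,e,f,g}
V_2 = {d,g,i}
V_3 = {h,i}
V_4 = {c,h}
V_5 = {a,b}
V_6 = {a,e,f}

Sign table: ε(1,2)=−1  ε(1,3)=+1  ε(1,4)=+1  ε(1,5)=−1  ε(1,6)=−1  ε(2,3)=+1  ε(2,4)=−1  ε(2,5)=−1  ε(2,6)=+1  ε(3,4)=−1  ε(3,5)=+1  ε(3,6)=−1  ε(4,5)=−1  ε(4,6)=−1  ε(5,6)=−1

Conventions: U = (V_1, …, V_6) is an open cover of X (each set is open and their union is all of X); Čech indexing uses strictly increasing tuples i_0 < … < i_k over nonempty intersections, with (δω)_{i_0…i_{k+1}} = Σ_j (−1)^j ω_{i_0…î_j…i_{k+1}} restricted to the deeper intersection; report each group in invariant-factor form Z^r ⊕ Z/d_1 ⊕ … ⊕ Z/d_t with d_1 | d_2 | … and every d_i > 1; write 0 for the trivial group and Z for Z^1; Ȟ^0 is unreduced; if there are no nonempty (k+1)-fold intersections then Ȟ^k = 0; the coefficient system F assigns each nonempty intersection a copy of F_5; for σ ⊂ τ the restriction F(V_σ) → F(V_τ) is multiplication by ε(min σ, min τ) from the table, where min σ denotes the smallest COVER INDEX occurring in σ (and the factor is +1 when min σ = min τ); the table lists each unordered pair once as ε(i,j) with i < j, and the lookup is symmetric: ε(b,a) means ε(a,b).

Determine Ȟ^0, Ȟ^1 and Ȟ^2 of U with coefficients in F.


Ȟ^0 ≅ 0, Ȟ^1 ≅ Z/5 and Ȟ^2 ≅ 0

nonempty intersections:
  V12={g} V14={c} V15={b} V16={e,f} V23={i} V34={h} V56={a}
C dims 6,7; δ0: rk_F5 6
Ȟ^0: (6−6)−0=0 ⇒ 0
Ȟ^1: (7−0)−6=1 ⇒ Z/5
Ȟ^2: (0−0)−0=0 ⇒ 0


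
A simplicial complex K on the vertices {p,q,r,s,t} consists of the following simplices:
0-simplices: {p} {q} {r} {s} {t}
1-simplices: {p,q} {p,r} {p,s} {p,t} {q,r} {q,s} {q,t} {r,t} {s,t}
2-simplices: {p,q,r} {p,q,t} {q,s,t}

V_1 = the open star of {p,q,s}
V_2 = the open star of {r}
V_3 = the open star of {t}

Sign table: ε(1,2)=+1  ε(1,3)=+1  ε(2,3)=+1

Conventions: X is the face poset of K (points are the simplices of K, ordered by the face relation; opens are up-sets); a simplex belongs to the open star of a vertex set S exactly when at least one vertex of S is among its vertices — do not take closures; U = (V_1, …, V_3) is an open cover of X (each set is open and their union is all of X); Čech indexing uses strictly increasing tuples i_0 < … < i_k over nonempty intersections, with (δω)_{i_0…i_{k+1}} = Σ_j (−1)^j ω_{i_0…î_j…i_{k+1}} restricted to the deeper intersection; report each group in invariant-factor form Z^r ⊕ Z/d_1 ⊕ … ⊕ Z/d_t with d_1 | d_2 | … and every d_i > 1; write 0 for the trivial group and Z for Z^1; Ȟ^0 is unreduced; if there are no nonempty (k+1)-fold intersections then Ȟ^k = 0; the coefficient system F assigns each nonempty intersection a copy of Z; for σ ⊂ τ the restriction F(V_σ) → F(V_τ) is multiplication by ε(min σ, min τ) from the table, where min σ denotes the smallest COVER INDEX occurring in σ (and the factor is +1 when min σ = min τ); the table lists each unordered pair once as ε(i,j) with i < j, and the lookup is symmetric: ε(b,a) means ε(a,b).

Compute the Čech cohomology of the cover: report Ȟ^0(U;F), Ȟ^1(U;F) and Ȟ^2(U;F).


nonempty intersections:
  V1={{p},{q},{s},{p,q},{p,r},{p,s},{p,t},{q,r},{q,s},{q,t},{s,t},{p,q,r},{p,q,t},{q,s,t}} V2={{r},{p,r},{q,r},{r,t},{p,q,r}} V3={{t},{p,t},{q,t},{r,t},{s,t},{p,q,t},{q,s,t}}
  V12={{p,r},{q,r},{p,q,r}} V13={{p,t},{q,t},{s,t},{p,q,t},{q,s,t}} V23={{r,t}}
C dims 3,3; δ0: rk 2, SNF 1^2
Ȟ^0: (3−2)−0=1 ⇒ Z
Ȟ^1: (3−0)−2=1 ⇒ Z
Ȟ^2: (0−0)−0=0 ⇒ 0

Ȟ^0 ≅ Z,  Ȟ^1 ≅ Z,  Ȟ^2 ≅ 0


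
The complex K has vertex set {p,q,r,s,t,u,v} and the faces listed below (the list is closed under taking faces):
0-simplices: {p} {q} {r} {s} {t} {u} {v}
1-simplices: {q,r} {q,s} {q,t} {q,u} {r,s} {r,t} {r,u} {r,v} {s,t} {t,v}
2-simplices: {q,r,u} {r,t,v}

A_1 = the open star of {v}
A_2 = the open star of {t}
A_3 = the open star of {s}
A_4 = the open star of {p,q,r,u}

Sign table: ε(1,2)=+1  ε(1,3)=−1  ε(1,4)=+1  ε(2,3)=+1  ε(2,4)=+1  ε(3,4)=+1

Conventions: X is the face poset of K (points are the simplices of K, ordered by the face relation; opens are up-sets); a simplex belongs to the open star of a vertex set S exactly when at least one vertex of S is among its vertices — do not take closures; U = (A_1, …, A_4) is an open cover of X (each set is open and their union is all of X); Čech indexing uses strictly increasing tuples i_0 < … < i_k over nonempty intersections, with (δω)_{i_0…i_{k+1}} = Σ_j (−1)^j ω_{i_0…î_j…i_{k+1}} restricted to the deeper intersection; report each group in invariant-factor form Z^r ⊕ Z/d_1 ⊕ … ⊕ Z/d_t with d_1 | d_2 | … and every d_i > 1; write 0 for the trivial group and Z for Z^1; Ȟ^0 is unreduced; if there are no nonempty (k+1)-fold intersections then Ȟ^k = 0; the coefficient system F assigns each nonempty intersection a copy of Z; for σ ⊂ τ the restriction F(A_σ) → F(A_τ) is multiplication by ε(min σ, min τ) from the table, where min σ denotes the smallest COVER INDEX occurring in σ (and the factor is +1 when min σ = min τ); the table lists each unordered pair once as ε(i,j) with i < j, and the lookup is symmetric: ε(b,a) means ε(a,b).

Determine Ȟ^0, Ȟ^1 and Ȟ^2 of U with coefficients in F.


Ȟ^0 = Z,  Ȟ^1 = Z,  Ȟ^2 = 0

cover nerve:
  A1={{v},{r,v},{t,v},{r,t,v}} A2={{t},{q,t},{r,t},{s,t},{t,v},{r,t,v}} A3={{s},{q,s},{r,s},{s,t}} A4={{p},{q},{r},{u},{q,r},{q,s},{q,t},{q,u},{r,s},{r,t},{r,u},{r,v},{q,r,u},{r,t,v}}
  A12={{t,v},{r,t,v}} A14={{r,v},{r,t,v}} A23={{s,t}} A24={{q,t},{r,t},{r,t,v}} A34={{q,s},{r,s}}
  A124={{r,t,v}}
C dims 4,5,1; δ0: rk 3, SNF 1^3; δ1: rk 1, SNF 1^1
Ȟ^0: (4−3)−0=1 ⇒ Z
Ȟ^1: (5−1)−3=1 ⇒ Z
Ȟ^2: (1−0)−1=0 ⇒ 0


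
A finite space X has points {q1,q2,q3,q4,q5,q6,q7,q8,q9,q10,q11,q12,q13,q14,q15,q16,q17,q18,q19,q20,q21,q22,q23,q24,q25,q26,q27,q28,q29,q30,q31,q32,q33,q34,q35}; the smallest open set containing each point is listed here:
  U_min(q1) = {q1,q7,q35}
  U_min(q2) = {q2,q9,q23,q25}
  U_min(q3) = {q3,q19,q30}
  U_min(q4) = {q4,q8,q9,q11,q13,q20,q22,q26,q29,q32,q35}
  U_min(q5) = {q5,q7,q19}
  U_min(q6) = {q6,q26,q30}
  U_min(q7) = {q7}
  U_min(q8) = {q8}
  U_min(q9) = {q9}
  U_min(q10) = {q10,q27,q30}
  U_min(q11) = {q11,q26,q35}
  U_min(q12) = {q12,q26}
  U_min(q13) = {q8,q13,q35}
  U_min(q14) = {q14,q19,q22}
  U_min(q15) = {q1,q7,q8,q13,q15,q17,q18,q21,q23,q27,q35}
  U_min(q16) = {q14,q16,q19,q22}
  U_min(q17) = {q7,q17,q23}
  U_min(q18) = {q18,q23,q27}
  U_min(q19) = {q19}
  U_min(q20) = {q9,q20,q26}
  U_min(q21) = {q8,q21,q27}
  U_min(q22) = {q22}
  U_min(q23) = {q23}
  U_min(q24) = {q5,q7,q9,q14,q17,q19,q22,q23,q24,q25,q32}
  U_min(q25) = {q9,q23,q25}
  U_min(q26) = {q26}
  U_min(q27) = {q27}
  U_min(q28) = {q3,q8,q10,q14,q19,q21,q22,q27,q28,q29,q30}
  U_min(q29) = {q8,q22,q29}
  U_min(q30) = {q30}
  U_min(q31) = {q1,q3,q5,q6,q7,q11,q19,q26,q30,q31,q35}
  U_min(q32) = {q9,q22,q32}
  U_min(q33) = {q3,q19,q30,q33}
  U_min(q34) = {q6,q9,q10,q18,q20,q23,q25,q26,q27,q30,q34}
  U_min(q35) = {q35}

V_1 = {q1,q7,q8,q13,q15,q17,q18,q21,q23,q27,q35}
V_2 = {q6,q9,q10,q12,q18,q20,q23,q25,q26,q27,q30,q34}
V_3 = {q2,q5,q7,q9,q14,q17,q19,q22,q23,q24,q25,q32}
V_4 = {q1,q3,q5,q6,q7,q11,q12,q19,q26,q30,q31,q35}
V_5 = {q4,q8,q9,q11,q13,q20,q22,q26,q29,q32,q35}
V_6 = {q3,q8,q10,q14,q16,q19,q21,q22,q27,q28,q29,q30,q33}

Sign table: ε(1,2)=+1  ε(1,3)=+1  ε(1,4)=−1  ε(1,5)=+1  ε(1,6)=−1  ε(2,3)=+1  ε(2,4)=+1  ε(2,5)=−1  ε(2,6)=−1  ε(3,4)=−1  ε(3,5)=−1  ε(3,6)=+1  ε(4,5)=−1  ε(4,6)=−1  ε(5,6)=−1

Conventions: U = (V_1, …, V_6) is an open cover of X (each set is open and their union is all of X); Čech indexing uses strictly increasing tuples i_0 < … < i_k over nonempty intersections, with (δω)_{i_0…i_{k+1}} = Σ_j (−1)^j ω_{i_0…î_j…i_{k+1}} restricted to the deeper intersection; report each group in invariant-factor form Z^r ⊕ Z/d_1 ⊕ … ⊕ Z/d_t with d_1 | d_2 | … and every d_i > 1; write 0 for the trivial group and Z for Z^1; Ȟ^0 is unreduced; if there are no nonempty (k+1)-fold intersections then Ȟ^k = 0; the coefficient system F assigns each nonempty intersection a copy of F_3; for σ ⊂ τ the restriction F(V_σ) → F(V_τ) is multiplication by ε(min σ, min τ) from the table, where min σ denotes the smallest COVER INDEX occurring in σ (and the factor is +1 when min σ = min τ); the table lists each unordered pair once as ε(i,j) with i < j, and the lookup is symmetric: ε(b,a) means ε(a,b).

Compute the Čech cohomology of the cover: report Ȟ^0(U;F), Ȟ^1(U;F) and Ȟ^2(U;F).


Ȟ^0(U;F) ≅ 0; Ȟ^1(U;F) ≅ 0; Ȟ^2(U;F) ≅ Z/3

nonempty intersections:
  V12={q18,q23,q27} V13={q7,q17,q23} V14={q1,q7,q35} V15={q8,q13,q35} V16={q8,q21,q27} V23={q9,q23,q25} V24={q6,q12,q26,q30} V25={q9,q20,q26} V26={q10,q27,q30} V34={q5,q7,q19} V35={q9,q22,q32} V36={q14,q19,q22} V45={q11,q26,q35} V46={q3,q19,q30} V56={q8,q22,q29}
  V123={q23} V126={q27} V134={q7} V145={q35} V156={q8} V235={q9} V245={q26} V246={q30} V346={q19} V356={q22}
C dims 6,15,10; δ0: rk_F3 6; δ1: rk_F3 9
Ȟ^0: (6−6)−0=0 ⇒ 0
Ȟ^1: (15−9)−6=0 ⇒ 0
Ȟ^2: (10−0)−9=1 ⇒ Z/3


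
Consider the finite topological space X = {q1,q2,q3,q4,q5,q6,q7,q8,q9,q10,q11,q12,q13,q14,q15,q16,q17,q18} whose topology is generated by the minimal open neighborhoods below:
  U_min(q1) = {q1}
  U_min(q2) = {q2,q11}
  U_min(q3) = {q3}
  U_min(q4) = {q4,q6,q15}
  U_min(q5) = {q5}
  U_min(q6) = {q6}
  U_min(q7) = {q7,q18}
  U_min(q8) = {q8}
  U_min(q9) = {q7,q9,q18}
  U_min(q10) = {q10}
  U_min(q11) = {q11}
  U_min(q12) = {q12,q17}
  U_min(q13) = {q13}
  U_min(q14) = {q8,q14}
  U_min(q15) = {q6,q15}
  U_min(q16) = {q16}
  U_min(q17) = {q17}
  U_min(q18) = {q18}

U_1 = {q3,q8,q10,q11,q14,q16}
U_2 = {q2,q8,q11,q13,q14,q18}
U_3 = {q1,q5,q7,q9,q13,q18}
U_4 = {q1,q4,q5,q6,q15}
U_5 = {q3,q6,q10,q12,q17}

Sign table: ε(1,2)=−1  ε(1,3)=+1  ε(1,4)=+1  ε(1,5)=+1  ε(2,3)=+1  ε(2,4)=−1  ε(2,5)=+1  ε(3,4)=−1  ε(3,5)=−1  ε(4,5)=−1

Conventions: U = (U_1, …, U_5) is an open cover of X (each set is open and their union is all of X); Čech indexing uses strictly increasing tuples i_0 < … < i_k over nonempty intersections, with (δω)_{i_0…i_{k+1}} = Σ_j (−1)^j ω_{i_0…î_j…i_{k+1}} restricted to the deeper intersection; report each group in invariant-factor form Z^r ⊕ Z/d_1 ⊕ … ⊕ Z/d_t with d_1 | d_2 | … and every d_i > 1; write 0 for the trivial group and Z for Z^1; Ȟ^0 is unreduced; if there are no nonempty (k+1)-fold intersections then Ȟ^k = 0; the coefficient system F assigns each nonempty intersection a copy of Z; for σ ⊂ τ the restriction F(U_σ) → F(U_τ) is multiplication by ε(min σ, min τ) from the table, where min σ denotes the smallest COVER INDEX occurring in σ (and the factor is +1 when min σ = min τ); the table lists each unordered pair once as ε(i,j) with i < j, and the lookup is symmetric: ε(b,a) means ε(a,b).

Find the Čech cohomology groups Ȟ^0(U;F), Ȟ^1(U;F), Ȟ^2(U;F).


nerve simplices:
  U12={q8,q11,q14} U15={q3,q10} U23={q13,q18} U34={q1,q5} U45={q6}
C dims 5,5; δ0: rk 5, SNF 1^4·2
degree 0: 5−5−0 = 0 → Ȟ^0 ≅ 0
degree 1: 5−0−5 = 0 plus torsion [2] → Ȟ^1 ≅ Z/2
degree 2: 0−0−0 = 0 → Ȟ^2 ≅ 0

Ȟ^0(U;F) ≅ 0, Ȟ^1(U;F) ≅ Z/2, Ȟ^2(U;F) ≅ 0


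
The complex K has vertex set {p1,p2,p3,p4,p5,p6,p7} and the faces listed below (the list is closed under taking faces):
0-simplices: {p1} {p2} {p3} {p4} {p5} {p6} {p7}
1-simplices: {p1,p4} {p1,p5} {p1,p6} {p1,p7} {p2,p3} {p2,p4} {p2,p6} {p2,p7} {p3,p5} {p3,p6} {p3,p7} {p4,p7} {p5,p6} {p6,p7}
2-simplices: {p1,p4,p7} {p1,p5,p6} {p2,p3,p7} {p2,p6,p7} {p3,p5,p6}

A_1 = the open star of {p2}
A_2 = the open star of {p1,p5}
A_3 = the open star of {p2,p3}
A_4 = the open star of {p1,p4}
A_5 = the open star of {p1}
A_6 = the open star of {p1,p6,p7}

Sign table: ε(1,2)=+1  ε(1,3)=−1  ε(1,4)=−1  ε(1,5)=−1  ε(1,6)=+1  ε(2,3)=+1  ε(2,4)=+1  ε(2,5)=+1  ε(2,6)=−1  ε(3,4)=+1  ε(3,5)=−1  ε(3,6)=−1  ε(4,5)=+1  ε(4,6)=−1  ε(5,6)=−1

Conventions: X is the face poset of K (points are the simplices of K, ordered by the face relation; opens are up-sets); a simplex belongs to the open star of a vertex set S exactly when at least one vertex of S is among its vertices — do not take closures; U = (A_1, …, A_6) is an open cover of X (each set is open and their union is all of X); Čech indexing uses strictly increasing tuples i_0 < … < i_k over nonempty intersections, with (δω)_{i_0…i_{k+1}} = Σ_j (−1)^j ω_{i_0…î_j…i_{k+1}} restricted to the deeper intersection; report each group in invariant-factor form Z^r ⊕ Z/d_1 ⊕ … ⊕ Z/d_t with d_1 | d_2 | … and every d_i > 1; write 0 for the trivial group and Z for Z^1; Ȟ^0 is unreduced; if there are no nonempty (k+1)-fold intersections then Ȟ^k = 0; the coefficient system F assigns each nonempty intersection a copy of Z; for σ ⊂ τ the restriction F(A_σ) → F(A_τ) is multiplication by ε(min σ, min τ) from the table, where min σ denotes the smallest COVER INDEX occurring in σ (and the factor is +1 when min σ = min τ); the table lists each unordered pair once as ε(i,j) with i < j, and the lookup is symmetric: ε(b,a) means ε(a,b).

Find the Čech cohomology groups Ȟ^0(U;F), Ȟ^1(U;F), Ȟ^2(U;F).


nonempty overlaps:
  A1={{p2},{p2,p3},{p2,p4},{p2,p6},{p2,p7},{p2,p3,p7},{p2,p6,p7}} A2={{p1},{p5},{p1,p4},{p1,p5},{p1,p6},{p1,p7},{p3,p5},{p5,p6},{p1,p4,p7},{p1,p5,p6},{p3,p5,p6}} A3={{p2},{p3},{p2,p3},{p2,p4},{p2,p6},{p2,p7},{p3,p5},{p3,p6},{p3,p7},{p2,p3,p7},{p2,p6,p7},{p3,p5,p6}} A4={{p1},{p4},{p1,p4},{p1,p5},{p1,p6},{p1,p7},{p2,p4},{p4,p7},{p1,p4,p7},{p1,p5,p6}} A5={{p1},{p1,p4},{p1,p5},{p1,p6},{p1,p7},{p1,p4,p7},{p1,p5,p6}} A6={{p1},{p6},{p7},{p1,p4},{p1,p5},{p1,p6},{p1,p7},{p2,p6},{p2,p7},{p3,p6},{p3,p7},{p4,p7},{p5,p6},{p6,p7},{p1,p4,p7},{p1,p5,p6},{p2,p3,p7},{p2,p6,p7},{p3,p5,p6}}
  A13={{p2},{p2,p3},{p2,p4},{p2,p6},{p2,p7},{p2,p3,p7},{p2,p6,p7}} A14={{p2,p4}} A16={{p2,p6},{p2,p7},{p2,p3,p7},{p2,p6,p7}} A23={{p3,p5},{p3,p5,p6}} A24={{p1},{p1,p4},{p1,p5},{p1,p6},{p1,p7},{p1,p4,p7},{p1,p5,p6}} A25={{p1},{p1,p4},{p1,p5},{p1,p6},{p1,p7},{p1,p4,p7},{p1,p5,p6}} A26={{p1},{p1,p4},{p1,p5},{p1,p6},{p1,p7},{p5,p6},{p1,p4,p7},{p1,p5,p6},{p3,p5,p6}} A34={{p2,p4}} A36={{p2,p6},{p2,p7},{p3,p6},{p3,p7},{p2,p3,p7},{p2,p6,p7},{p3,p5,p6}} A45={{p1},{p1,p4},{p1,p5},{p1,p6},{p1,p7},{p1,p4,p7},{p1,p5,p6}} A46={{p1},{p1,p4},{p1,p5},{p1,p6},{p1,p7},{p4,p7},{p1,p4,p7},{p1,p5,p6}} A56={{p1},{p1,p4},{p1,p5},{p1,p6},{p1,p7},{p1,p4,p7},{p1,p5,p6}}
  A134={{p2,p4}} A136={{p2,p6},{p2,p7},{p2,p3,p7},{p2,p6,p7}} A236={{p3,p5,p6}} A245={{p1},{p1,p4},{p1,p5},{p1,p6},{p1,p7},{p1,p4,p7},{p1,p5,p6}} A246={{p1},{p1,p4},{p1,p5},{p1,p6},{p1,p7},{p1,p4,p7},{p1,p5,p6}} A256={{p1},{p1,p4},{p1,p5},{p1,p6},{p1,p7},{p1,p4,p7},{p1,p5,p6}} A456={{p1},{p1,p4},{p1,p5},{p1,p6},{p1,p7},{p1,p4,p7},{p1,p5,p6}}
  A2456={{p1},{p1,p4},{p1,p5},{p1,p6},{p1,p7},{p1,p4,p7},{p1,p5,p6}}
C dims 6,12,7,1; δ0: rk 5, SNF 1^5; δ1: rk 6, SNF 1^6; δ2: rk 1, SNF 1^1
degree 0: 6−5−0 = 1 → Ȟ^0 ≅ Z
degree 1: 12−6−5 = 1 → Ȟ^1 ≅ Z
degree 2: 7−1−6 = 0 → Ȟ^2 ≅ 0

Ȟ^0(U;F) ≅ Z,  Ȟ^1(U;F) ≅ Z,  Ȟ^2(U;F) ≅ 0


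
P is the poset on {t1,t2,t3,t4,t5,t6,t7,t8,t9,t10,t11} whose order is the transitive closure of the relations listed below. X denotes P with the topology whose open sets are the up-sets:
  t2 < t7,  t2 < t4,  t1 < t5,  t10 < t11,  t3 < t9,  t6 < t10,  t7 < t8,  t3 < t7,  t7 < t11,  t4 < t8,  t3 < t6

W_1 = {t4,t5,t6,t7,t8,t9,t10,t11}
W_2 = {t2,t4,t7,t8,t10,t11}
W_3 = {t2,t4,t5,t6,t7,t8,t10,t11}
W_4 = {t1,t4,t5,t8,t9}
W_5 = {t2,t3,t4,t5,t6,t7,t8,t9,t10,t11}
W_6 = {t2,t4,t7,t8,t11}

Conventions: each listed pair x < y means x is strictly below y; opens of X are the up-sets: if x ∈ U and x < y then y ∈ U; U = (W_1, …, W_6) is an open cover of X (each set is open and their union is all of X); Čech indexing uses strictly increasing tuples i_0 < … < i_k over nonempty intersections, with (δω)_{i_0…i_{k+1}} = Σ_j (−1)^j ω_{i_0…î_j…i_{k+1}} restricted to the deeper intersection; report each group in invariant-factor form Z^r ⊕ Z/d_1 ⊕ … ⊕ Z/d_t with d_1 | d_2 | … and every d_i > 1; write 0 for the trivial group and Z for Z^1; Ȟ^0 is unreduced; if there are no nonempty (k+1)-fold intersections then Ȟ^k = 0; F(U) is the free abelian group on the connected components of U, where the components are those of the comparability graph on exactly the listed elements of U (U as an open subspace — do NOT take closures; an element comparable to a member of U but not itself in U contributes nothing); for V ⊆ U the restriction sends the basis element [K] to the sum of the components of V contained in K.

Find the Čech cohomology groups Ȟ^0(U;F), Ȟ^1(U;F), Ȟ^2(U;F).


nonempty overlaps:
  W12={t4,t7,t8,t10,t11} W13={t4,t5,t6,t7,t8,t10,t11} W14={t4,t5,t8,t9} W15={t4,t5,t6,t7,t8,t9,t10,t11} W16={t4,t7,t8,t11} W23={t2,t4,t7,t8,t10,t11} W24={t4,t8} W25={t2,t4,t7,t8,t10,t11} W26={t2,t4,t7,t8,t11} W34={t4,t5,t8} W35={t2,t4,t5,t6,t7,t8,t10,t11} W36={t2,t4,t7,t8,t11} W45={t4,t5,t8,t9} W46={t4,t8} W56={t2,t4,t7,t8,t11}
  W123={t4,t7,t8,t10,t11} W124={t4,t8} W125={t4,t7,t8,t10,t11} W126={t4,t7,t8,t11} W134={t4,t5,t8} W135={t4,t5,t6,t7,t8,t10,t11} W136={t4,t7,t8,t11} W145={t4,t5,t8,t9} W146={t4,t8} W156={t4,t7,t8,t11} W234={t4,t8} W235={t2,t4,t7,t8,t10,t11} W236={t2,t4,t7,t8,t11} W245={t4,t8} W246={t4,t8} W256={t2,t4,t7,t8,t11} W345={t4,t5,t8} W346={t4,t8} W356={t2,t4,t7,t8,t11} W456={t4,t8}
  W1234={t4,t8} W1235={t4,t7,t8,t10,t11} W1236={t4,t7,t8,t11} W1245={t4,t8} W1246={t4,t8} W1256={t4,t7,t8,t11} W1345={t4,t5,t8} W1346={t4,t8} W1356={t4,t7,t8,t11} W1456={t4,t8} W2345={t4,t8} W2346={t4,t8} W2356={t2,t4,t7,t8,t11} W2456={t4,t8} W3456={t4,t8}
  W12345={t4,t8} W12346={t4,t8} W12356={t4,t7,t8,t11} W12456={t4,t8} W13456={t4,t8} W23456={t4,t8}
  W123456={t4,t8}
components per intersection:
  W1: {t4,t6,t7,t8,t10,t11} {t5} {t9}
  W2: {t2,t4,t7,t8,t10,t11}
  W3: {t2,t4,t6,t7,t8,t10,t11} {t5}
  W4: {t1,t5} {t4,t8} {t9}
  W5: {t2,t3,t4,t6,t7,t8,t9,t10,t11} {t5}
  W6: {t2,t4,t7,t8,t11}
  W12: {t4,t7,t8,t10,t11}
  W13: {t4,t6,t7,t8,t10,t11} {t5}
  W14: {t4,t8} {t5} {t9}
  W15: {t4,t6,t7,t8,t10,t11} {t5} {t9}
  W16: {t4,t7,t8,t11}
  W23: {t2,t4,t7,t8,t10,t11}
  W24: {t4,t8}
  W25: {t2,t4,t7,t8,t10,t11}
  W26: {t2,t4,t7,t8,t11}
  W34: {t4,t8} {t5}
  W35: {t2,t4,t6,t7,t8,t10,t11} {t5}
  W36: {t2,t4,t7,t8,t11}
  W45: {t4,t8} {t5} {t9}
  W46: {t4,t8}
  W56: {t2,t4,t7,t8,t11}
  W123: {t4,t7,t8,t10,t11}
  W124: {t4,t8}
  W125: {t4,t7,t8,t10,t11}
  W126: {t4,t7,t8,t11}
  W134: {t4,t8} {t5}
  W135: {t4,t6,t7,t8,t10,t11} {t5}
  W136: {t4,t7,t8,t11}
  W145: {t4,t8} {t5} {t9}
  W146: {t4,t8}
  W156: {t4,t7,t8,t11}
  W234: {t4,t8}
  W235: {t2,t4,t7,t8,t10,t11}
  W236: {t2,t4,t7,t8,t11}
  W245: {t4,t8}
  W246: {t4,t8}
  W256: {t2,t4,t7,t8,t11}
  W345: {t4,t8} {t5}
  W346: {t4,t8}
  W356: {t2,t4,t7,t8,t11}
  W456: {t4,t8}
  W1234: {t4,t8}
  W1235: {t4,t7,t8,t10,t11}
  W1236: {t4,t7,t8,t11}
  W1245: {t4,t8}
  W1246: {t4,t8}
  W1256: {t4,t7,t8,t11}
  W1345: {t4,t8} {t5}
  W1346: {t4,t8}
  W1356: {t4,t7,t8,t11}
  W1456: {t4,t8}
  W2345: {t4,t8}
  W2346: {t4,t8}
  W2356: {t2,t4,t7,t8,t11}
  W2456: {t4,t8}
  W3456: {t4,t8}
  W12345: {t4,t8}
  W12346: {t4,t8}
  W12356: {t4,t7,t8,t11}
  W12456: {t4,t8}
  W13456: {t4,t8}
  W23456: {t4,t8}
  W123456: {t4,t8}
C dims 12,24,25,16; δ0: rk 10, SNF 1^10; δ1: rk 14, SNF 1^14; δ2: rk 11, SNF 1^11
degree 0: 12−10−0 = 2 → Ȟ^0 ≅ Z^2
degree 1: 24−14−10 = 0 → Ȟ^1 ≅ 0
degree 2: 25−11−14 = 0 → Ȟ^2 ≅ 0

Ȟ^0 = Z^2, Ȟ^1 = 0 and Ȟ^2 = 0


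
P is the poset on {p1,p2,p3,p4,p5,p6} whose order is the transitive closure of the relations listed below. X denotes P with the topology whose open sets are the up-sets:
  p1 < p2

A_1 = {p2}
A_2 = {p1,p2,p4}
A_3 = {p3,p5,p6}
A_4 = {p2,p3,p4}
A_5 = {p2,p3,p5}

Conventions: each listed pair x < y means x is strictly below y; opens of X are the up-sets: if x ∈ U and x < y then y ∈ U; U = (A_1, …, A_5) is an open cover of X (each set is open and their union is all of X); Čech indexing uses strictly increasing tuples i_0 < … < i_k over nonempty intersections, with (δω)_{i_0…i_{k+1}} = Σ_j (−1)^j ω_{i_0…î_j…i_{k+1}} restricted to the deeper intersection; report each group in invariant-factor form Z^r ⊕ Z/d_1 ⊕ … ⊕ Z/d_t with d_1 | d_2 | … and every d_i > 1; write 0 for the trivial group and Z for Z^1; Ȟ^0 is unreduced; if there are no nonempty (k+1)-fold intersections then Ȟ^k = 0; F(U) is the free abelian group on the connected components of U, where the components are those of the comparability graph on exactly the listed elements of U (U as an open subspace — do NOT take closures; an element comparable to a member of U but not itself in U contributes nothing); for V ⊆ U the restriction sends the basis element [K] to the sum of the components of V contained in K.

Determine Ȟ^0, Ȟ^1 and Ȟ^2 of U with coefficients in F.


nerve simplices:
  A12={p2} A14={p2} A15={p2} A24={p2,p4} A25={p2} A34={p3} A35={p3,p5} A45={p2,p3}
  A124={p2} A125={p2} A145={p2} A245={p2} A345={p3}
  A1245={p2}
components per intersection:
  A1: {p2}
  A2: {p1,p2} {p4}
  A3: {p3} {p5} {p6}
  A4: {p2} {p3} {p4}
  A5: {p2} {p3} {p5}
  A12: {p2}
  A14: {p2}
  A15: {p2}
  A24: {p2} {p4}
  A25: {p2}
  A34: {p3}
  A35: {p3} {p5}
  A45: {p2} {p3}
  A124: {p2}
  A125: {p2}
  A145: {p2}
  A245: {p2}
  A345: {p3}
  A1245: {p2}
C dims 12,11,5,1; δ0: rk 7, SNF 1^7; δ1: rk 4, SNF 1^4; δ2: rk 1, SNF 1^1
degree 0: 12−7−0 = 5 → Ȟ^0 ≅ Z^5
degree 1: 11−4−7 = 0 → Ȟ^1 ≅ 0
degree 2: 5−1−4 = 0 → Ȟ^2 ≅ 0

Ȟ^0(U;F) ≅ Z^5; Ȟ^1(U;F) ≅ 0; Ȟ^2(U;F) ≅ 0


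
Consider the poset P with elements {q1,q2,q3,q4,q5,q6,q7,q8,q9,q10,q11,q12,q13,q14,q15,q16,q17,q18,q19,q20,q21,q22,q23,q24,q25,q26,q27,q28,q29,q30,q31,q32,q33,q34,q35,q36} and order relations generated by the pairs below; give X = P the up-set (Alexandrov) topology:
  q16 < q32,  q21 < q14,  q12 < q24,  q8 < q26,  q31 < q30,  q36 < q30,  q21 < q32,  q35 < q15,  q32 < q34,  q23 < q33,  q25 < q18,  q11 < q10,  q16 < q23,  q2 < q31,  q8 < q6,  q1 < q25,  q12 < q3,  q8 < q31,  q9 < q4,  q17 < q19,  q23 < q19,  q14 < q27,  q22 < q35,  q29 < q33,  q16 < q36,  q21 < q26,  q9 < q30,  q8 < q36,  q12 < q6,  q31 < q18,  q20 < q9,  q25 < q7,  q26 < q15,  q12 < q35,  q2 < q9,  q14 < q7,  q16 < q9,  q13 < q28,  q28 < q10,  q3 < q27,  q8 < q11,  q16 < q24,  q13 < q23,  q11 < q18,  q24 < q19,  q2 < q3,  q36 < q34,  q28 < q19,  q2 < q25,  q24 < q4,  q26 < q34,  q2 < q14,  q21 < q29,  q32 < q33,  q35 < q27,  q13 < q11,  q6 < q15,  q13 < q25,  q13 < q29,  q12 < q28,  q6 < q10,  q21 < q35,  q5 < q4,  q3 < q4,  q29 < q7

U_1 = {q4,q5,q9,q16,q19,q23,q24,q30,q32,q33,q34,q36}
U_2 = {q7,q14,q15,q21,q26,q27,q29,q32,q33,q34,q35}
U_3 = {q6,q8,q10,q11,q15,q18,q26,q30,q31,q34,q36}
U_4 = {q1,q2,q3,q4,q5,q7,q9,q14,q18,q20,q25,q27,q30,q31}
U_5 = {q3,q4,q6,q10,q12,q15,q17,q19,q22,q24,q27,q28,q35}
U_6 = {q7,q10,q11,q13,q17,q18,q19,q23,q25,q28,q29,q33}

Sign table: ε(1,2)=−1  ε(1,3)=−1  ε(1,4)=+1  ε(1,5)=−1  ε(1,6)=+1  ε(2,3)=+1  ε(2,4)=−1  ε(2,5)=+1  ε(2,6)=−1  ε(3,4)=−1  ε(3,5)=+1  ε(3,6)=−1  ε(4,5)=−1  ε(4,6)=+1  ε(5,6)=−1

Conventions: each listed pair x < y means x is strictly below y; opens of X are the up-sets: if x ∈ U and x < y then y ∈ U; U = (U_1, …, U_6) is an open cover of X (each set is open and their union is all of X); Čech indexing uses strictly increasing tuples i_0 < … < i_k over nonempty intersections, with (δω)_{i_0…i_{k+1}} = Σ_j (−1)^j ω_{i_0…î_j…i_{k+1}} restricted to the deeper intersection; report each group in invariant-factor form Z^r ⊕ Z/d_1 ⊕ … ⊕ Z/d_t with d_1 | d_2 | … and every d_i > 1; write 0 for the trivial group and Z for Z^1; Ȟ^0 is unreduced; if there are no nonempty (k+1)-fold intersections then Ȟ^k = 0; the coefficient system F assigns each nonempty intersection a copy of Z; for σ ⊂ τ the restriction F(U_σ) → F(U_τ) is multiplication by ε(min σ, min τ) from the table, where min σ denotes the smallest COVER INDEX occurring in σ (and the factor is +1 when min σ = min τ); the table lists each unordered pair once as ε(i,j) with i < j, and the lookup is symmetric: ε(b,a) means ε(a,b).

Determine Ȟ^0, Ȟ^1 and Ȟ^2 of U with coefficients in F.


nerve of the cover:
  U12={q32,q33,q34} U13={q30,q34,q36} U14={q4,q5,q9,q30} U15={q4,q19,q24} U16={q19,q23,q33} U23={q15,q26,q34} U24={q7,q14,q27} U25={q15,q27,q35} U26={q7,q29,q33} U34={q18,q30,q31} U35={q6,q10,q15} U36={q10,q11,q18} U45={q3,q4,q27} U46={q7,q18,q25} U56={q10,q17,q19,q28}
  U123={q34} U126={q33} U134={q30} U145={q4} U156={q19} U235={q15} U245={q27} U246={q7} U346={q18} U356={q10}
C dims 6,15,10; δ0: rk 5, SNF 1^5; δ1: rk 10, SNF 1^9·2
Ȟ^0 = (6 − 5) − 0 = 1, so Ȟ^0 ≅ Z
Ȟ^1 = (15 − 10) − 5 = 0, so Ȟ^1 ≅ 0
Ȟ^2 = (10 − 0) − 10 = 0 plus torsion [2], so Ȟ^2 ≅ Z/2

Ȟ^0 ≅ Z, Ȟ^1 ≅ 0, Ȟ^2 ≅ Z/2


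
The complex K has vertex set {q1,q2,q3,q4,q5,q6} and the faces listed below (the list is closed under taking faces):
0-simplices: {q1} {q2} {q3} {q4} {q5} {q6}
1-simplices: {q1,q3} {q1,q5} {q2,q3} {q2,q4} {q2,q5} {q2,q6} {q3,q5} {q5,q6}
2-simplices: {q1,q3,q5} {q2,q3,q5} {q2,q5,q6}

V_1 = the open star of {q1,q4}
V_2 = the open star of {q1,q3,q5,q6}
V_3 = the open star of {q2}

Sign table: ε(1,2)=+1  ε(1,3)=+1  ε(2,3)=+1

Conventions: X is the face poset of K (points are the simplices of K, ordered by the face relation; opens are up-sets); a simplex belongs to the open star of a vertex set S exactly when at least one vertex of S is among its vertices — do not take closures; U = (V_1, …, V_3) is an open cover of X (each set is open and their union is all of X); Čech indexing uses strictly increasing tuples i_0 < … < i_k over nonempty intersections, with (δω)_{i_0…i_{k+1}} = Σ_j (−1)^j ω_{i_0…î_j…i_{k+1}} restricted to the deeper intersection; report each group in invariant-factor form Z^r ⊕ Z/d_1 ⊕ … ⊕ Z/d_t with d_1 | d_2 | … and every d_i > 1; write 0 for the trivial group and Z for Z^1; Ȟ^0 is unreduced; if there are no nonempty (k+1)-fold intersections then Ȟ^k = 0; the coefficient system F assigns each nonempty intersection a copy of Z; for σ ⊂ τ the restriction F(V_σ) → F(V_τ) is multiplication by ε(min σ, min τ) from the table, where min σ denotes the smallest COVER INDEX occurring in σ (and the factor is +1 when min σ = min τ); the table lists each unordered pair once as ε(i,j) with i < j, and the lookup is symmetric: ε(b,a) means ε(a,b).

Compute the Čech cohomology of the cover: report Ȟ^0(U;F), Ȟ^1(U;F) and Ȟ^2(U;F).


nonempty overlaps:
  V1={{q1},{q4},{q1,q3},{q1,q5},{q2,q4},{q1,q3,q5}} V2={{q1},{q3},{q5},{q6},{q1,q3},{q1,q5},{q2,q3},{q2,q5},{q2,q6},{q3,q5},{q5,q6},{q1,q3,q5},{q2,q3,q5},{q2,q5,q6}} V3={{q2},{q2,q3},{q2,q4},{q2,q5},{q2,q6},{q2,q3,q5},{q2,q5,q6}}
  V12={{q1},{q1,q3},{q1,q5},{q1,q3,q5}} V13={{q2,q4}} V23={{q2,q3},{q2,q5},{q2,q6},{q2,q3,q5},{q2,q5,q6}}
C dims 3,3; δ0: rk 2, SNF 1^2
degree 0: 3−2−0 = 1 → Ȟ^0 ≅ Z
degree 1: 3−0−2 = 1 → Ȟ^1 ≅ Z
degree 2: 0−0−0 = 0 → Ȟ^2 ≅ 0

Ȟ^0 ≅ Z, Ȟ^1 ≅ Z and Ȟ^2 ≅ 0


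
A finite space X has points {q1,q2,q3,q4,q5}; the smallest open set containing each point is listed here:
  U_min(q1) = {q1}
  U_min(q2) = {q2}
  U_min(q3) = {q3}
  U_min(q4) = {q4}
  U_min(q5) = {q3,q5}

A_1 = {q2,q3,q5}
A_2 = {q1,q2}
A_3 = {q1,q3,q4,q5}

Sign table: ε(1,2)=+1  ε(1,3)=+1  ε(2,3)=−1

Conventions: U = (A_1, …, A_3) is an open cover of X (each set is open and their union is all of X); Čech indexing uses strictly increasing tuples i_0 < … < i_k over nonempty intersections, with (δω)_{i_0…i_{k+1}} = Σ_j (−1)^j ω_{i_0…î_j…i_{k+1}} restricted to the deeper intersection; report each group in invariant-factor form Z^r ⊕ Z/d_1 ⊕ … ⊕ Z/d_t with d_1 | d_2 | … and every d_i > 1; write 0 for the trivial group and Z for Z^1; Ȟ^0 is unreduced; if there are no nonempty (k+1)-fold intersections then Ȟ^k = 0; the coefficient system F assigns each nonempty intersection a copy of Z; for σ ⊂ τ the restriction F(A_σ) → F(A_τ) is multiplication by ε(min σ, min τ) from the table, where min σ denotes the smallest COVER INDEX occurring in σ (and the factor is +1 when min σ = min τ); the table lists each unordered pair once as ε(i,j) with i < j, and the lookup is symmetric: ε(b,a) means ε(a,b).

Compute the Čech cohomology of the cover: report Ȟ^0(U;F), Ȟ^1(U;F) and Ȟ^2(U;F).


Ȟ^0 = 0; Ȟ^1 = Z/2; Ȟ^2 = 0

nonempty intersections:
  A12={q2} A13={q3,q5} A23={q1}
C dims 3,3; δ0: rk 3, SNF 1^2·2
Ȟ^0: (3−3)−0=0 ⇒ 0
Ȟ^1: (3−0)−3=0 plus torsion [2] ⇒ Z/2
Ȟ^2: (0−0)−0=0 ⇒ 0


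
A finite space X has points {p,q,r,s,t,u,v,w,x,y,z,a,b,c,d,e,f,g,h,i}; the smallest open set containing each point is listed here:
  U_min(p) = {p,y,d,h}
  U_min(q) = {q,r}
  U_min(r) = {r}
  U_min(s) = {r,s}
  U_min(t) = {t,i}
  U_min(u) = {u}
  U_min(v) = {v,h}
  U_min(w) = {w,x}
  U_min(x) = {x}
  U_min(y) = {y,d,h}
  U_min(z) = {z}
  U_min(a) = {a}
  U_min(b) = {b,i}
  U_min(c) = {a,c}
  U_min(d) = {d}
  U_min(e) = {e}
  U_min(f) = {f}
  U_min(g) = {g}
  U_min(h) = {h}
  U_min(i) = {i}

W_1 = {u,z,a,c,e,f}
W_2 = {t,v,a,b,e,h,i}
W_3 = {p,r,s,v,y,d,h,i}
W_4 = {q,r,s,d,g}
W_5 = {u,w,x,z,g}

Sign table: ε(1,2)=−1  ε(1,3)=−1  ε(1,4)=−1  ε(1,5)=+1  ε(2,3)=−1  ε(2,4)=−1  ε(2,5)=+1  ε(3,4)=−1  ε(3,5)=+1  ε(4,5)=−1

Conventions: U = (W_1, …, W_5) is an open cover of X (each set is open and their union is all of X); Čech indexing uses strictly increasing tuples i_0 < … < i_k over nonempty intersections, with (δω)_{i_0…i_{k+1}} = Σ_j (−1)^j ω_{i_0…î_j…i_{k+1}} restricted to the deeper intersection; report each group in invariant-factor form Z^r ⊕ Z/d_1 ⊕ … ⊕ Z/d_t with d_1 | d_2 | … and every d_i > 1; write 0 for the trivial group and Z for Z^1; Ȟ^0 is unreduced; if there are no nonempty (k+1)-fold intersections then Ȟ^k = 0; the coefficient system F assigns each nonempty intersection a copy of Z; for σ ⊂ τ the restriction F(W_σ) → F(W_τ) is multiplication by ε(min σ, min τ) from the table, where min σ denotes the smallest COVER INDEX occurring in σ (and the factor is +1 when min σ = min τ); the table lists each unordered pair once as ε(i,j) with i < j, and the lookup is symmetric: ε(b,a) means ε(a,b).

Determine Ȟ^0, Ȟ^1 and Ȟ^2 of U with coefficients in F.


Ȟ^0 = Z,  Ȟ^1 = Z,  Ȟ^2 = 0

cover nerve:
  W12={a,e} W15={u,z} W23={v,h,i} W34={r,s,d} W45={g}
C dims 5,5; δ0: rk 4, SNF 1^4
Ȟ^0: (5−4)−0=1 ⇒ Z
Ȟ^1: (5−0)−4=1 ⇒ Z
Ȟ^2: (0−0)−0=0 ⇒ 0


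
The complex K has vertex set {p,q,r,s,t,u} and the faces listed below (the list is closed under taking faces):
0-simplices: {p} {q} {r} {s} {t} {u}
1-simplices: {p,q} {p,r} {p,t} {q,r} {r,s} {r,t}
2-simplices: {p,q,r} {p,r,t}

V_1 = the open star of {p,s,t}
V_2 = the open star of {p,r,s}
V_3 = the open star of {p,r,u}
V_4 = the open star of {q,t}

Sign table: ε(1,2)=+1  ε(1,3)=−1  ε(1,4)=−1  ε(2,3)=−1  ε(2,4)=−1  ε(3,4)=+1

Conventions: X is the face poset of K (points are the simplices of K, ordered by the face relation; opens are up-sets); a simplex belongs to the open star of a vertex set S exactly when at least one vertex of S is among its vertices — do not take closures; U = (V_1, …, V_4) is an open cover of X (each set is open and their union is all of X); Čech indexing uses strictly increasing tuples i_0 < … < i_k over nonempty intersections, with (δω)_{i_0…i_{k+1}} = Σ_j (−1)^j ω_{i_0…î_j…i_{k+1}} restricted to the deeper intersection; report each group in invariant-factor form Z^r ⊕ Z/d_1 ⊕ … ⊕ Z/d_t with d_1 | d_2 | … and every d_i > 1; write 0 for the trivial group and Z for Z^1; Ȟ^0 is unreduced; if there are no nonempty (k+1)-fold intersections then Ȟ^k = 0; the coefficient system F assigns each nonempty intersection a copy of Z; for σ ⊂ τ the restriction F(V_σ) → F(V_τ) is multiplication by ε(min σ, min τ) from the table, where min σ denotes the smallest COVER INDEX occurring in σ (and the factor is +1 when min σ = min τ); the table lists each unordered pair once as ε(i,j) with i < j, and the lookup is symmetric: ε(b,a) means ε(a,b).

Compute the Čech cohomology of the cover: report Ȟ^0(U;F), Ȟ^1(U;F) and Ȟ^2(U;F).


Ȟ^0 ≅ Z, Ȟ^1 ≅ 0, Ȟ^2 ≅ 0

nerve of the cover:
  V1={{p},{s},{t},{p,q},{p,r},{p,t},{r,s},{r,t},{p,q,r},{p,r,t}} V2={{p},{r},{s},{p,q},{p,r},{p,t},{q,r},{r,s},{r,t},{p,q,r},{p,r,t}} V3={{p},{r},{u},{p,q},{p,r},{p,t},{q,r},{r,s},{r,t},{p,q,r},{p,r,t}} V4={{q},{t},{p,q},{p,t},{q,r},{r,t},{p,q,r},{p,r,t}}
  V12={{p},{s},{p,q},{p,r},{p,t},{r,s},{r,t},{p,q,r},{p,r,t}} V13={{p},{p,q},{p,r},{p,t},{r,s},{r,t},{p,q,r},{p,r,t}} V14={{t},{p,q},{p,t},{r,t},{p,q,r},{p,r,t}} V23={{p},{r},{p,q},{p,r},{p,t},{q,r},{r,s},{r,t},{p,q,r},{p,r,t}} V24={{p,q},{p,t},{q,r},{r,t},{p,q,r},{p,r,t}} V34={{p,q},{p,t},{q,r},{r,t},{p,q,r},{p,r,t}}
  V123={{p},{p,q},{p,r},{p,t},{r,s},{r,t},{p,q,r},{p,r,t}} V124={{p,q},{p,t},{r,t},{p,q,r},{p,r,t}} V134={{p,q},{p,t},{r,t},{p,q,r},{p,r,t}} V234={{p,q},{p,t},{q,r},{r,t},{p,q,r},{p,r,t}}
  V1234={{p,q},{p,t},{r,t},{p,q,r},{p,r,t}}
C dims 4,6,4,1; δ0: rk 3, SNF 1^3; δ1: rk 3, SNF 1^3; δ2: rk 1, SNF 1^1
Ȟ^0 = (4 − 3) − 0 = 1, so Ȟ^0 ≅ Z
Ȟ^1 = (6 − 3) − 3 = 0, so Ȟ^1 ≅ 0
Ȟ^2 = (4 − 1) − 3 = 0, so Ȟ^2 ≅ 0


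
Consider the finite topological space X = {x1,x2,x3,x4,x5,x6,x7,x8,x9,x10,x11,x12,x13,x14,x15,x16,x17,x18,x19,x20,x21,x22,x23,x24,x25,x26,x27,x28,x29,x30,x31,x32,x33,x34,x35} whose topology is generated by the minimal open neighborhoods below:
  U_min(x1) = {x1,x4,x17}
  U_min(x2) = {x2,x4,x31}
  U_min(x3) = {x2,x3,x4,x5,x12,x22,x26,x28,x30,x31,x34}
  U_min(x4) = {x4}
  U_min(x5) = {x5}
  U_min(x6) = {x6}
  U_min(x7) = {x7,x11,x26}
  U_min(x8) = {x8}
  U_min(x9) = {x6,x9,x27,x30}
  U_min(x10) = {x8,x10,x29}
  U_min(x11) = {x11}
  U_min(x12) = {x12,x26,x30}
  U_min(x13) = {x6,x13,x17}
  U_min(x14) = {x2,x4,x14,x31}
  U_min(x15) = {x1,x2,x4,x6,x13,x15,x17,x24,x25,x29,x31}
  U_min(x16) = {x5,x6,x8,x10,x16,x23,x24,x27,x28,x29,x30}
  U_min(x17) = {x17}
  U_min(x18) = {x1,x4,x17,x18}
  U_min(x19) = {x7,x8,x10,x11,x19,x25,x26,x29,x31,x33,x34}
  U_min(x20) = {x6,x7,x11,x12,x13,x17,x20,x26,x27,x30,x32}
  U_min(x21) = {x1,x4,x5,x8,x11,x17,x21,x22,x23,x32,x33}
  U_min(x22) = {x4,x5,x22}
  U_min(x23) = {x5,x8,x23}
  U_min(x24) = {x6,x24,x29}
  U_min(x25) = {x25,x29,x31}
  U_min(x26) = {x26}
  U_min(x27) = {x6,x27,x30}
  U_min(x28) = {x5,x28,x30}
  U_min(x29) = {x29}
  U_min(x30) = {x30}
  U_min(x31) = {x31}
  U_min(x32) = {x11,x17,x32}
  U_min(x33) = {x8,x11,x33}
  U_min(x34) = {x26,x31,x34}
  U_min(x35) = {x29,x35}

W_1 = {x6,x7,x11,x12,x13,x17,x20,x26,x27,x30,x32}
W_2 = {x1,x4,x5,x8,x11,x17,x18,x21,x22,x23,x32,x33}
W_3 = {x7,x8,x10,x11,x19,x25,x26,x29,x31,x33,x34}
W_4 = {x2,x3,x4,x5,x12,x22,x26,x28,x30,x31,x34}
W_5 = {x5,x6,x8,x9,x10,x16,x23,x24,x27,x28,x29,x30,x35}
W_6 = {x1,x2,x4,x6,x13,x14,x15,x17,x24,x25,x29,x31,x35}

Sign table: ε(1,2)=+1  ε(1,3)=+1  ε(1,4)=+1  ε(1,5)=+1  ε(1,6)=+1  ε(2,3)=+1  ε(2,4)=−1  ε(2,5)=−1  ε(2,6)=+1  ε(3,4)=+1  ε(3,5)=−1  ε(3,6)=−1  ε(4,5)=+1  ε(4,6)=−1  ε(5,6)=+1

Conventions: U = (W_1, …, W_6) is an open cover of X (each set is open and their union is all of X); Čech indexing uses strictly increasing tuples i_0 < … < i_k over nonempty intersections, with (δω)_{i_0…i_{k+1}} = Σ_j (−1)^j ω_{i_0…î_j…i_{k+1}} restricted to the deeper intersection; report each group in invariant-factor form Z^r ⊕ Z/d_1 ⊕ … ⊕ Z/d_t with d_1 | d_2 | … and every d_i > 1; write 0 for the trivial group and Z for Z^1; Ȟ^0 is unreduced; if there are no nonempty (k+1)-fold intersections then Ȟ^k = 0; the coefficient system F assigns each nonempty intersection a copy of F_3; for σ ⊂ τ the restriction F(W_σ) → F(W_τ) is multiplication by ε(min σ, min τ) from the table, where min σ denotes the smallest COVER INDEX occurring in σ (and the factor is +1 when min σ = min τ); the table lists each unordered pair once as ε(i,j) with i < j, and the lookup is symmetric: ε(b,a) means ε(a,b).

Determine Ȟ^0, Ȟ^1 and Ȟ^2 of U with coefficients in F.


nonempty intersections:
  W12={x11,x17,x32} W13={x7,x11,x26} W14={x12,x26,x30} W15={x6,x27,x30} W16={x6,x13,x17} W23={x8,x11,x33} W24={x4,x5,x22} W25={x5,x8,x23} W26={x1,x4,x17} W34={x26,x31,x34} W35={x8,x10,x29} W36={x25,x29,x31} W45={x5,x28,x30} W46={x2,x4,x31} W56={x6,x24,x29,x35}
  W123={x11} W126={x17} W134={x26} W145={x30} W156={x6} W235={x8} W245={x5} W246={x4} W346={x31} W356={x29}
C dims 6,15,10; δ0: rk_F3 6; δ1: rk_F3 9
Ȟ^0: (6−6)−0=0 ⇒ 0
Ȟ^1: (15−9)−6=0 ⇒ 0
Ȟ^2: (10−0)−9=1 ⇒ Z/3

Ȟ^0(U;F) ≅ 0, Ȟ^1(U;F) ≅ 0 and Ȟ^2(U;F) ≅ Z/3
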